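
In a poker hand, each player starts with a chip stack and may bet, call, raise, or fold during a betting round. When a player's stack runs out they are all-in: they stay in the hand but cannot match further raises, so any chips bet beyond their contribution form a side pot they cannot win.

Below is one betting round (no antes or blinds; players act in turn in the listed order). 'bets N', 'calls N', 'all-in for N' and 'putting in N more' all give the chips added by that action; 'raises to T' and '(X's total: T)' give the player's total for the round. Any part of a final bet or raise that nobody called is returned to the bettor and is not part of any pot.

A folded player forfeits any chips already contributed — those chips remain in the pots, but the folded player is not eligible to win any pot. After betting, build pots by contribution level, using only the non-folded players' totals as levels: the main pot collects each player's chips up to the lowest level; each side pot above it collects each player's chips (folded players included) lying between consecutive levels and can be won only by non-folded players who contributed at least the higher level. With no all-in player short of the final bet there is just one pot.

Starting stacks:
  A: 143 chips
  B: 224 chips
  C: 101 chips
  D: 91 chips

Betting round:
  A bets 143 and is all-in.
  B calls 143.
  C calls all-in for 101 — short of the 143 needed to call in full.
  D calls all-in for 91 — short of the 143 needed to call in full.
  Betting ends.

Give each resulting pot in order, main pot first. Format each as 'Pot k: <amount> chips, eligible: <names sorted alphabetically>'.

Pot 1: 364 chips, eligible: A, B, C, D
Pot 2: 30 chips, eligible: A, B, C
Pot 3: 84 chips, eligible: A, B

Derivation:
Contributions: A=143, B=143, C=101, D=91
Pot levels (distinct totals of non-folded players): 91, 101, 143
Layer 1-91: 91 each from A, B, C, D = 91*4 = 364 chips; eligible A, B, C, D
Layer 92-101: 10 each from A, B, C = 10*3 = 30 chips; eligible A, B, C
Layer 102-143: 42 each from A, B = 42*2 = 84 chips; eligible A, B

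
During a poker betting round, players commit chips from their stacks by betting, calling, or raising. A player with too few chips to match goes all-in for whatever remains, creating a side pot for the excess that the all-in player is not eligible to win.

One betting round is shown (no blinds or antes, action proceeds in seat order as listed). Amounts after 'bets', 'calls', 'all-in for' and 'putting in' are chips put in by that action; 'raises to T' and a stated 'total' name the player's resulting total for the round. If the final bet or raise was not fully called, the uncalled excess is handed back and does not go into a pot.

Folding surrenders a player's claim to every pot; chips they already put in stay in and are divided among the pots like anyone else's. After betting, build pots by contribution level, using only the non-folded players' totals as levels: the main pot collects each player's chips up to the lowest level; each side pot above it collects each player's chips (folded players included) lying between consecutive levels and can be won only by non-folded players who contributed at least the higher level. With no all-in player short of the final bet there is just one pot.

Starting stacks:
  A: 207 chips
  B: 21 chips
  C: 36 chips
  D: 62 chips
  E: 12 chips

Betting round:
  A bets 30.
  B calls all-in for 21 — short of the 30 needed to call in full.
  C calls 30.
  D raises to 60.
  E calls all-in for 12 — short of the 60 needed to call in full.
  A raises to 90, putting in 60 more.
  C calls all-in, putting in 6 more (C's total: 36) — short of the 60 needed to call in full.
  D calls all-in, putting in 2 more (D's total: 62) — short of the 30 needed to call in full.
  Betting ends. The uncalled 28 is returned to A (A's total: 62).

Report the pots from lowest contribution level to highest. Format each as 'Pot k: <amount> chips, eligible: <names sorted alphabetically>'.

Pot 1: 60 chips, eligible: A, B, C, D, E
Pot 2: 36 chips, eligible: A, B, C, D
Pot 3: 45 chips, eligible: A, C, D
Pot 4: 52 chips, eligible: A, D

Derivation:
Contributions (after 28 returned to A): A=62, B=21, C=36, D=62, E=12
Pot levels (distinct totals of non-folded players): 12, 21, 36, 62
Layer 1-12: 12 each from A, B, C, D, E = 12*5 = 60 chips; eligible A, B, C, D, E
Layer 13-21: 9 each from A, B, C, D = 9*4 = 36 chips; eligible A, B, C, D
Layer 22-36: 15 each from A, C, D = 15*3 = 45 chips; eligible A, C, D
Layer 37-62: 26 each from A, D = 26*2 = 52 chips; eligible A, D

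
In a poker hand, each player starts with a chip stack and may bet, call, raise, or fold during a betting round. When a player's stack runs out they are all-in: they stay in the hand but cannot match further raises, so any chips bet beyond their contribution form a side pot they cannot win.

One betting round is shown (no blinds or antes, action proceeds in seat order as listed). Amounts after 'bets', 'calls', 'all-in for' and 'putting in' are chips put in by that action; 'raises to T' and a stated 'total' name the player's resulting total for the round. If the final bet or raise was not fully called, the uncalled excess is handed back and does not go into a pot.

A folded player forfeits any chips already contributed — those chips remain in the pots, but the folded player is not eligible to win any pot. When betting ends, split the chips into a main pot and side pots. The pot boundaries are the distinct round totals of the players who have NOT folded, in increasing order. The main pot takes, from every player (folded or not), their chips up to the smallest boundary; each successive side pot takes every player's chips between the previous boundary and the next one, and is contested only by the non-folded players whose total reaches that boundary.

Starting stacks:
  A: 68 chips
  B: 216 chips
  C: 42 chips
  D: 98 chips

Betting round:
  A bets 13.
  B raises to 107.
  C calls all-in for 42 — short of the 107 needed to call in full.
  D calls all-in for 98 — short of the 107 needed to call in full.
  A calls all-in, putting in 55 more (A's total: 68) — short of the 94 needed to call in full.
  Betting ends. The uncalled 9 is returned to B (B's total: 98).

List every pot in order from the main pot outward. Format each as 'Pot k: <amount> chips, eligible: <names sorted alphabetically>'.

Contributions (after 9 returned to B): A=68, B=98, C=42, D=98
Pot levels (distinct totals of non-folded players): 42, 68, 98
Layer 1-42: 42 each from A, B, C, D = 42*4 = 168 chips; eligible A, B, C, D
Layer 43-68: 26 each from A, B, D = 26*3 = 78 chips; eligible A, B, D
Layer 69-98: 30 each from B, D = 30*2 = 60 chips; eligible B, D

Pot 1: 168 chips, eligible: A, B, C, D
Pot 2: 78 chips, eligible: A, B, D
Pot 3: 60 chips, eligible: B, D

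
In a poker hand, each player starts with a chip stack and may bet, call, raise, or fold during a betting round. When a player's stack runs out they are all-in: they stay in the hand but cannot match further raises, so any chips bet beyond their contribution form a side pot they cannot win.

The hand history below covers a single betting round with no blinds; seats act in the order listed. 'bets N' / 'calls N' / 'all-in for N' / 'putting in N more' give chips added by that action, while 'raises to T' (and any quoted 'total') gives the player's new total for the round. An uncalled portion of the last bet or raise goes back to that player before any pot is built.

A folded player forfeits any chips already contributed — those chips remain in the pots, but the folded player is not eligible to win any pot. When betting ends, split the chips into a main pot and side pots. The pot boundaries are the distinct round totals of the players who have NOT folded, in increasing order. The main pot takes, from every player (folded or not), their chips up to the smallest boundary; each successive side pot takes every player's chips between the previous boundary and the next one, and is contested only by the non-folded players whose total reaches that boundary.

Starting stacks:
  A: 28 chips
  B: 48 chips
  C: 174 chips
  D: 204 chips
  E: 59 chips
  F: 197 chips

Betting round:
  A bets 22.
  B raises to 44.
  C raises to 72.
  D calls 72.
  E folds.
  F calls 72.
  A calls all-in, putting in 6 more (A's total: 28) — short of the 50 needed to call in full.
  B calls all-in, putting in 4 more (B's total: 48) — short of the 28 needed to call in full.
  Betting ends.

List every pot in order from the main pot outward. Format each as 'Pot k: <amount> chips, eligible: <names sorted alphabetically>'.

Pot 1: 140 chips, eligible: A, B, C, D, F
Pot 2: 80 chips, eligible: B, C, D, F
Pot 3: 72 chips, eligible: C, D, F

Derivation:
Contributions: A=28, B=48, C=72, D=72, F=72
Folded: E
Pot levels (distinct totals of non-folded players): 28, 48, 72
Layer 1-28: 28 each from A, B, C, D, F = 28*5 = 140 chips; eligible A, B, C, D, F
Layer 29-48: 20 each from B, C, D, F = 20*4 = 80 chips; eligible B, C, D, F
Layer 49-72: 24 each from C, D, F = 24*3 = 72 chips; eligible C, D, F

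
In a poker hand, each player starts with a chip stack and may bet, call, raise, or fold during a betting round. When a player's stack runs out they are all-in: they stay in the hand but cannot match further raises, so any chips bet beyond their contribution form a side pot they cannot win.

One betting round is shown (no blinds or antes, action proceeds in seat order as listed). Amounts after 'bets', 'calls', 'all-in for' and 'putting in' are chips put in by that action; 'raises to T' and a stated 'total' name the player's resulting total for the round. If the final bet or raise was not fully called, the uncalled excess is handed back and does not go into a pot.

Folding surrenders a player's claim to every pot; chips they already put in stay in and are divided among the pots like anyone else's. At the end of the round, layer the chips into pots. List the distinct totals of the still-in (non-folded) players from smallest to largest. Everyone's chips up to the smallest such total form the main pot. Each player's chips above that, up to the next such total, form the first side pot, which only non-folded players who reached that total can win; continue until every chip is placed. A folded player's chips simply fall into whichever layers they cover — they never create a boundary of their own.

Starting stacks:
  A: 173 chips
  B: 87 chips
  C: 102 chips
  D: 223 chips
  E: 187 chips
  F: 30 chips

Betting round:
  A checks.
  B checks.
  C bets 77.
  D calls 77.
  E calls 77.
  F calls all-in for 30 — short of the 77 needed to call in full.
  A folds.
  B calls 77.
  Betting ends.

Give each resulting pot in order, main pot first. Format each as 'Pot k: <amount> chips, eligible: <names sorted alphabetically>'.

Pot 1: 150 chips, eligible: B, C, D, E, F
Pot 2: 188 chips, eligible: B, C, D, E

Derivation:
Contributions: B=77, C=77, D=77, E=77, F=30
Folded: A
Pot levels (distinct totals of non-folded players): 30, 77
Layer 1-30: 30 each from B, C, D, E, F = 30*5 = 150 chips; eligible B, C, D, E, F
Layer 31-77: 47 each from B, C, D, E = 47*4 = 188 chips; eligible B, C, D, E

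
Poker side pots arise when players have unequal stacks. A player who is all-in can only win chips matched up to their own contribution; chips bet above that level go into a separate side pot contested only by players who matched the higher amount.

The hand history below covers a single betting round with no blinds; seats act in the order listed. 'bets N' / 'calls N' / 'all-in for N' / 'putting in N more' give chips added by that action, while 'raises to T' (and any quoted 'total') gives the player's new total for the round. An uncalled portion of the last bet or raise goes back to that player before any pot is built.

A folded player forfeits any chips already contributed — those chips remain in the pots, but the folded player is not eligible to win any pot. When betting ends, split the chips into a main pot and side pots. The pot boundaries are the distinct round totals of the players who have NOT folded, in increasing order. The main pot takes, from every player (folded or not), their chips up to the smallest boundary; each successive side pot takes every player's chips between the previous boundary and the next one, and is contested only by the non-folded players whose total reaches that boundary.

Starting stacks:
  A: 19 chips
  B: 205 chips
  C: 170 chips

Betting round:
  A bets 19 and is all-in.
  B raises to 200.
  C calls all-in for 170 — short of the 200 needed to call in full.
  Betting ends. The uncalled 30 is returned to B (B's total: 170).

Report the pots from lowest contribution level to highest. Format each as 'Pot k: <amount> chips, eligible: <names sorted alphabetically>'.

Pot 1: 57 chips, eligible: A, B, C
Pot 2: 302 chips, eligible: B, C

Derivation:
Contributions (after 30 returned to B): A=19, B=170, C=170
Pot levels (distinct totals of non-folded players): 19, 170
Layer 1-19: 19 each from A, B, C = 19*3 = 57 chips; eligible A, B, C
Layer 20-170: 151 each from B, C = 151*2 = 302 chips; eligible B, C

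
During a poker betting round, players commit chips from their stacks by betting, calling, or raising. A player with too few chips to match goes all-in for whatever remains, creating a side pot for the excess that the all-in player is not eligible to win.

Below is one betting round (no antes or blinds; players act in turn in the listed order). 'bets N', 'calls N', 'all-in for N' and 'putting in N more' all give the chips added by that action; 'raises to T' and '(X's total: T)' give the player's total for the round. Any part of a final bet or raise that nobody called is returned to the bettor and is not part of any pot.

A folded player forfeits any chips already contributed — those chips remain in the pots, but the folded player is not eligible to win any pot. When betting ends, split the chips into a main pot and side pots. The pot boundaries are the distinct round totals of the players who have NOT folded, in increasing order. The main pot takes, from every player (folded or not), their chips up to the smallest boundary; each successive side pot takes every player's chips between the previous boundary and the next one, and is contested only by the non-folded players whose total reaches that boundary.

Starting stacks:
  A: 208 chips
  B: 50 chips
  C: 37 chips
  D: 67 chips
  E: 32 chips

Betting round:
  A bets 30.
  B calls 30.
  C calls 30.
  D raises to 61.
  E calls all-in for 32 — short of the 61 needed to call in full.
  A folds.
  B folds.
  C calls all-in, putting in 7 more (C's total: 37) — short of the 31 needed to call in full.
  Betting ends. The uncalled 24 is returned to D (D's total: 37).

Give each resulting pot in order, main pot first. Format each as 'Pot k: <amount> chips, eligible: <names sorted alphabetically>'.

Pot 1: 156 chips, eligible: C, D, E
Pot 2: 10 chips, eligible: C, D

Derivation:
Contributions (after 24 returned to D): A=30, B=30, C=37, D=37, E=32
Folded: A, B
Pot levels (distinct totals of non-folded players): 32, 37
Layer 1-32: A 30 + B 30 + C 32 + D 32 + E 32 = 156 chips; eligible C, D, E
Layer 33-37: 5 each from C, D = 5*2 = 10 chips; eligible C, D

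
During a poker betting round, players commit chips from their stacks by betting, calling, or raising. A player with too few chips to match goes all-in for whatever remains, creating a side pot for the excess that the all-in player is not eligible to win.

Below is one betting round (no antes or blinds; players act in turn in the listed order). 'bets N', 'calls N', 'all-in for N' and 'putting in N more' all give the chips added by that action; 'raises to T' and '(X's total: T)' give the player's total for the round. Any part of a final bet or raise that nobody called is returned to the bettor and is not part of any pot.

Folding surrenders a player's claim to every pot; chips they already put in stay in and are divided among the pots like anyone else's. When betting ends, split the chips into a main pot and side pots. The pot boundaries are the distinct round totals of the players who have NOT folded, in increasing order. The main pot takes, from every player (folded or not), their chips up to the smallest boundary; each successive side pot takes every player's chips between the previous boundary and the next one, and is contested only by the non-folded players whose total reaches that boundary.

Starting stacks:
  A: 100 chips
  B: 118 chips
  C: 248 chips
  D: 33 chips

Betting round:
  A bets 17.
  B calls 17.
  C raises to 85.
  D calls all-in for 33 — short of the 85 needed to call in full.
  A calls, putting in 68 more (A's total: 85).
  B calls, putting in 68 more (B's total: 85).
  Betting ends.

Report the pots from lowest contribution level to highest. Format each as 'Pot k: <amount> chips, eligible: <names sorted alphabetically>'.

Pot 1: 132 chips, eligible: A, B, C, D
Pot 2: 156 chips, eligible: A, B, C

Derivation:
Contributions: A=85, B=85, C=85, D=33
Pot levels (distinct totals of non-folded players): 33, 85
Layer 1-33: 33 each from A, B, C, D = 33*4 = 132 chips; eligible A, B, C, D
Layer 34-85: 52 each from A, B, C = 52*3 = 156 chips; eligible A, B, C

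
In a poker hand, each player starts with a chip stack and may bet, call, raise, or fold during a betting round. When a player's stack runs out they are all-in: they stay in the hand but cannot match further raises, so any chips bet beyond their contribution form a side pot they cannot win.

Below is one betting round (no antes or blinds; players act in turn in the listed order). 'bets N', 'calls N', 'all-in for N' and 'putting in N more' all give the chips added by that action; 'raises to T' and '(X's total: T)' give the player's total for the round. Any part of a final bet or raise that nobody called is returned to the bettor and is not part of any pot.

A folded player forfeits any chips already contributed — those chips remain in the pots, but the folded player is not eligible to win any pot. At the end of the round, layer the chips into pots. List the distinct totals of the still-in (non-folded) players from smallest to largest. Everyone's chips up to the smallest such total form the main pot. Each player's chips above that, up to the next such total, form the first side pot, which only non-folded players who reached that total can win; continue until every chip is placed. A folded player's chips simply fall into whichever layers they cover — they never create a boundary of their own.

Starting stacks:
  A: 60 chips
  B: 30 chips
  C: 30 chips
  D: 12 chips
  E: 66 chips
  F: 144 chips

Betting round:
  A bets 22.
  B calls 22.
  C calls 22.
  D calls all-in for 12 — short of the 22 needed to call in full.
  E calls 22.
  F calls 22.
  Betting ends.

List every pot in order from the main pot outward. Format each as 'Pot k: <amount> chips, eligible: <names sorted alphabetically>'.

Contributions: A=22, B=22, C=22, D=12, E=22, F=22
Pot levels (distinct totals of non-folded players): 12, 22
Layer 1-12: 12 each from A, B, C, D, E, F = 12*6 = 72 chips; eligible A, B, C, D, E, F
Layer 13-22: 10 each from A, B, C, E, F = 10*5 = 50 chips; eligible A, B, C, E, F

Pot 1: 72 chips, eligible: A, B, C, D, E, F
Pot 2: 50 chips, eligible: A, B, C, E, F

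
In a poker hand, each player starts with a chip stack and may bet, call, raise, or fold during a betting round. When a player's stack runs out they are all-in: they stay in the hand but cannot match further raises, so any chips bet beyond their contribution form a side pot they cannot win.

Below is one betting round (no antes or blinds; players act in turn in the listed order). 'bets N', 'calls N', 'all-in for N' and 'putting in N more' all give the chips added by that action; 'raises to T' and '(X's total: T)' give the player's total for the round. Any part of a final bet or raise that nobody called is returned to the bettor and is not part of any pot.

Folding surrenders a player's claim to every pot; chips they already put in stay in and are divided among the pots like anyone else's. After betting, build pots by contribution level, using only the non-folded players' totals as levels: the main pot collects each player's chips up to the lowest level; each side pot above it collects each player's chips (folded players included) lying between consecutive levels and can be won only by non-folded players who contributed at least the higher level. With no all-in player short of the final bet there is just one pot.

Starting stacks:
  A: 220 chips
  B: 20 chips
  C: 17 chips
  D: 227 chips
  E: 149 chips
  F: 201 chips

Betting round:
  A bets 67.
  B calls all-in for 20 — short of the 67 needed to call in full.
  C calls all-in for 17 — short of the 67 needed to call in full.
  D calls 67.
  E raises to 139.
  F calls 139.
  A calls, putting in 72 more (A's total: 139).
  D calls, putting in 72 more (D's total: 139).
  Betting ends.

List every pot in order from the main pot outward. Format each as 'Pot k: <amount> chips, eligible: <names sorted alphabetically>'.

Pot 1: 102 chips, eligible: A, B, C, D, E, F
Pot 2: 15 chips, eligible: A, B, D, E, F
Pot 3: 476 chips, eligible: A, D, E, F

Derivation:
Contributions: A=139, B=20, C=17, D=139, E=139, F=139
Pot levels (distinct totals of non-folded players): 17, 20, 139
Layer 1-17: 17 each from A, B, C, D, E, F = 17*6 = 102 chips; eligible A, B, C, D, E, F
Layer 18-20: 3 each from A, B, D, E, F = 3*5 = 15 chips; eligible A, B, D, E, F
Layer 21-139: 119 each from A, D, E, F = 119*4 = 476 chips; eligible A, D, E, F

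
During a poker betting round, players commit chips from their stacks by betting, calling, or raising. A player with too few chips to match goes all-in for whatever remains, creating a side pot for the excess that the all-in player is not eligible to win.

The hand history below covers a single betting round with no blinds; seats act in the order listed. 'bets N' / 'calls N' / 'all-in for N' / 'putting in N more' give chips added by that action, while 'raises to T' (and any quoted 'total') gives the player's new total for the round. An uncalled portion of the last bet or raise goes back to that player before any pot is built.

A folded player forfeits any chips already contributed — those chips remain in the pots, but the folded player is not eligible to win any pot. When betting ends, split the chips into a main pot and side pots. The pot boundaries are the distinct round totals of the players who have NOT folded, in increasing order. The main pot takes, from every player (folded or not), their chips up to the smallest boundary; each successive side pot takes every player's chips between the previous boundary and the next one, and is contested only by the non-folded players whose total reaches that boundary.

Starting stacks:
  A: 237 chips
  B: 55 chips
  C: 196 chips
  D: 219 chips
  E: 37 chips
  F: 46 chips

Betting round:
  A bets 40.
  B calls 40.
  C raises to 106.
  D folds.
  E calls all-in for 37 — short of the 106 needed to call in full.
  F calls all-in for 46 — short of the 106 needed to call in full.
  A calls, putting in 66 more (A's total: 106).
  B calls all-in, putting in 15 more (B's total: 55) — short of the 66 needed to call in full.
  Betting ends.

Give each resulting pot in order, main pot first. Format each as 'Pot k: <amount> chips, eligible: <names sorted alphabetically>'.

Contributions: A=106, B=55, C=106, E=37, F=46
Folded: D
Pot levels (distinct totals of non-folded players): 37, 46, 55, 106
Layer 1-37: 37 each from A, B, C, E, F = 37*5 = 185 chips; eligible A, B, C, E, F
Layer 38-46: 9 each from A, B, C, F = 9*4 = 36 chips; eligible A, B, C, F
Layer 47-55: 9 each from A, B, C = 9*3 = 27 chips; eligible A, B, C
Layer 56-106: 51 each from A, C = 51*2 = 102 chips; eligible A, C

Pot 1: 185 chips, eligible: A, B, C, E, F
Pot 2: 36 chips, eligible: A, B, C, F
Pot 3: 27 chips, eligible: A, B, C
Pot 4: 102 chips, eligible: A, C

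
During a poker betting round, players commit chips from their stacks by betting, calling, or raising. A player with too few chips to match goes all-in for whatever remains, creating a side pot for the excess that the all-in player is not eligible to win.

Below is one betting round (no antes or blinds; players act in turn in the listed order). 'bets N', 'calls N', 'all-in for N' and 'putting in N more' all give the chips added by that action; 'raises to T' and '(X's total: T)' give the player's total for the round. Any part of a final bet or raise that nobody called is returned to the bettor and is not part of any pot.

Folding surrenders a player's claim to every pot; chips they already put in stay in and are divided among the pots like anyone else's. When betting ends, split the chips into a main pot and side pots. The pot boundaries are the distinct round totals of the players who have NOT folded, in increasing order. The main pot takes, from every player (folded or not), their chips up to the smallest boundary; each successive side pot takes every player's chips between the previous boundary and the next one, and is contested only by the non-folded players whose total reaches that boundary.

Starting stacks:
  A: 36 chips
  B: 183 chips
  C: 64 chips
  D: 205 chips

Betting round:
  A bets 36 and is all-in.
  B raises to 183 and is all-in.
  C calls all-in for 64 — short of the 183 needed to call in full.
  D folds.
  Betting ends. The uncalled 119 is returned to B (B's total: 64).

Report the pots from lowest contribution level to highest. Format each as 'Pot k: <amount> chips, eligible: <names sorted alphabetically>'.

Contributions (after 119 returned to B): A=36, B=64, C=64
Folded: D
Pot levels (distinct totals of non-folded players): 36, 64
Layer 1-36: 36 each from A, B, C = 36*3 = 108 chips; eligible A, B, C
Layer 37-64: 28 each from B, C = 28*2 = 56 chips; eligible B, C

Pot 1: 108 chips, eligible: A, B, C
Pot 2: 56 chips, eligible: B, C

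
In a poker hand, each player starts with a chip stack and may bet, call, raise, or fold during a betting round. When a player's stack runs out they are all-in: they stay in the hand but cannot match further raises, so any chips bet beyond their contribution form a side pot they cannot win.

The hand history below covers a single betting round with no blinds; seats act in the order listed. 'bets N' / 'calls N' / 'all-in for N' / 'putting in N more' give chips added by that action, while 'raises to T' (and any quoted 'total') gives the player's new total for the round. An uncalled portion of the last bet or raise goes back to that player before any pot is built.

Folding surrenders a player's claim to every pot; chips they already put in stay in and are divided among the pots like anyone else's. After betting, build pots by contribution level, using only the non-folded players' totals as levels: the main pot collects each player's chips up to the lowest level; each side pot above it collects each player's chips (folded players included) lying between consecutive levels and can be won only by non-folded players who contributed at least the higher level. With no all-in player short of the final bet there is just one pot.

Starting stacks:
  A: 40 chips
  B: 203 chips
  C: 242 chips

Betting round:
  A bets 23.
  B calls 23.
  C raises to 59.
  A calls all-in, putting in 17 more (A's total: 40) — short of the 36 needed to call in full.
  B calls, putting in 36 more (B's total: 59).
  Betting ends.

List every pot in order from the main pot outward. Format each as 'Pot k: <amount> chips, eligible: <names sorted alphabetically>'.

Pot 1: 120 chips, eligible: A, B, C
Pot 2: 38 chips, eligible: B, C

Derivation:
Contributions: A=40, B=59, C=59
Pot levels (distinct totals of non-folded players): 40, 59
Layer 1-40: 40 each from A, B, C = 40*3 = 120 chips; eligible A, B, C
Layer 41-59: 19 each from B, C = 19*2 = 38 chips; eligible B, C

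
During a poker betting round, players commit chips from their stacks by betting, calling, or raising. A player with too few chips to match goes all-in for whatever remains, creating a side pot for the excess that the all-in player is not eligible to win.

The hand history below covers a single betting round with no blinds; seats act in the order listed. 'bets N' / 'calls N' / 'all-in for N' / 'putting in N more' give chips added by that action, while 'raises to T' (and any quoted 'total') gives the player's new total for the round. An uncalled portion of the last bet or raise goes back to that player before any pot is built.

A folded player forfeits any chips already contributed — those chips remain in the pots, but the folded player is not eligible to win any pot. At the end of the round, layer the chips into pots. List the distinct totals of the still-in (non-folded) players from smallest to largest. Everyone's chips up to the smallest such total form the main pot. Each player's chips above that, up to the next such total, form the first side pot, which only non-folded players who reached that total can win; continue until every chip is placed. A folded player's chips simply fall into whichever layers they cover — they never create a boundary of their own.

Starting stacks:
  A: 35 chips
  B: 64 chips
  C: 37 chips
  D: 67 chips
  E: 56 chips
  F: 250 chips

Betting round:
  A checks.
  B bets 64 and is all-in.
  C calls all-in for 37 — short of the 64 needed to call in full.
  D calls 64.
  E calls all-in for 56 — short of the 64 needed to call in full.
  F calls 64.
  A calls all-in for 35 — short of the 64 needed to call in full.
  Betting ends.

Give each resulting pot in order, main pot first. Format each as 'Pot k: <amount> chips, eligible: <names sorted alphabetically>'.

Contributions: A=35, B=64, C=37, D=64, E=56, F=64
Pot levels (distinct totals of non-folded players): 35, 37, 56, 64
Layer 1-35: 35 each from A, B, C, D, E, F = 35*6 = 210 chips; eligible A, B, C, D, E, F
Layer 36-37: 2 each from B, C, D, E, F = 2*5 = 10 chips; eligible B, C, D, E, F
Layer 38-56: 19 each from B, D, E, F = 19*4 = 76 chips; eligible B, D, E, F
Layer 57-64: 8 each from B, D, F = 8*3 = 24 chips; eligible B, D, F

Pot 1: 210 chips, eligible: A, B, C, D, E, F
Pot 2: 10 chips, eligible: B, C, D, E, F
Pot 3: 76 chips, eligible: B, D, E, F
Pot 4: 24 chips, eligible: B, D, F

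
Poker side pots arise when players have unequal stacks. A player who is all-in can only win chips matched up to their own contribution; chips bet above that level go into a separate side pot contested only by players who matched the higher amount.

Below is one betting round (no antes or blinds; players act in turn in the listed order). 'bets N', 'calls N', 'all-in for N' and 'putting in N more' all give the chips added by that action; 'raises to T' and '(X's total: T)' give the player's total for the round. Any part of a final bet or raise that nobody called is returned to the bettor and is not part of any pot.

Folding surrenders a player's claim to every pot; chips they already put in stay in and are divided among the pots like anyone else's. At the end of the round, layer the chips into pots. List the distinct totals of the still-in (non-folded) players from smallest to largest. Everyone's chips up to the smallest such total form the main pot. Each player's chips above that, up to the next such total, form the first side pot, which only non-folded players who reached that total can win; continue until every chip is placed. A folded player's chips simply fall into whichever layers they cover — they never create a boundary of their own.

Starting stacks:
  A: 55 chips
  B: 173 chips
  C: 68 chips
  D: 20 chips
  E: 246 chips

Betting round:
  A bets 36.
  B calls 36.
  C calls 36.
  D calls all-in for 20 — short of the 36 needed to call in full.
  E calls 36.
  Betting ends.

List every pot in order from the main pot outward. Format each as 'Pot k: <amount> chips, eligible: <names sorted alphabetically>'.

Contributions: A=36, B=36, C=36, D=20, E=36
Pot levels (distinct totals of non-folded players): 20, 36
Layer 1-20: 20 each from A, B, C, D, E = 20*5 = 100 chips; eligible A, B, C, D, E
Layer 21-36: 16 each from A, B, C, E = 16*4 = 64 chips; eligible A, B, C, E

Pot 1: 100 chips, eligible: A, B, C, D, E
Pot 2: 64 chips, eligible: A, B, C, E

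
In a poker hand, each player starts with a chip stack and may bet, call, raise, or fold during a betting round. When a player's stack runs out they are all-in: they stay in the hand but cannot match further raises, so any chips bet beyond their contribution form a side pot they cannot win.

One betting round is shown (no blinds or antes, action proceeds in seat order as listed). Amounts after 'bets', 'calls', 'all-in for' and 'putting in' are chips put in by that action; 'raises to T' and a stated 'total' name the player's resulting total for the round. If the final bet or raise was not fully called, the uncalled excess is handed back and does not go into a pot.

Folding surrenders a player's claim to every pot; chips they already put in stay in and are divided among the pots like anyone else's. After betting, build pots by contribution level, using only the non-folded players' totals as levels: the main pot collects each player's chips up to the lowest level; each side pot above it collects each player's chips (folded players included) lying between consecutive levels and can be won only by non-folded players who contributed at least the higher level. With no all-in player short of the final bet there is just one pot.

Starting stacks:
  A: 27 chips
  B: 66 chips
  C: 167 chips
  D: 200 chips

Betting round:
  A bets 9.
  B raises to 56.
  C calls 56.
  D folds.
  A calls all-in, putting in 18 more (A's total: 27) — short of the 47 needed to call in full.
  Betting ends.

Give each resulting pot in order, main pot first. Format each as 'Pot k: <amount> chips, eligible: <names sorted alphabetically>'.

Pot 1: 81 chips, eligible: A, B, C
Pot 2: 58 chips, eligible: B, C

Derivation:
Contributions: A=27, B=56, C=56
Folded: D
Pot levels (distinct totals of non-folded players): 27, 56
Layer 1-27: 27 each from A, B, C = 27*3 = 81 chips; eligible A, B, C
Layer 28-56: 29 each from B, C = 29*2 = 58 chips; eligible B, C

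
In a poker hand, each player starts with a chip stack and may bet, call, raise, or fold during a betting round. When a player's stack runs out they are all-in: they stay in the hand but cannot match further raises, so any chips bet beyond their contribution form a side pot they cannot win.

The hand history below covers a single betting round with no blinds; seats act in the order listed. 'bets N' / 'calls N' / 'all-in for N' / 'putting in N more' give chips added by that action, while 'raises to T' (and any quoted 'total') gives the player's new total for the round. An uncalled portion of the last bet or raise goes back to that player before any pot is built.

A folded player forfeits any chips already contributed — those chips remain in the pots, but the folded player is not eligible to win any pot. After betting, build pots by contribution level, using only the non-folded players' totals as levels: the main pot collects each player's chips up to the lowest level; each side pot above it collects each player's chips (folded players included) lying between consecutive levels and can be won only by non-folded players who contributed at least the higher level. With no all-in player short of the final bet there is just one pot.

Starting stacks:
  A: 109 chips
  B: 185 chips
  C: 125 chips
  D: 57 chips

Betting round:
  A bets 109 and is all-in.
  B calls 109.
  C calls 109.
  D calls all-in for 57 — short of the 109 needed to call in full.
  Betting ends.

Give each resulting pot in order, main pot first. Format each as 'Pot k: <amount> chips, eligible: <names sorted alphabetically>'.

Pot 1: 228 chips, eligible: A, B, C, D
Pot 2: 156 chips, eligible: A, B, C

Derivation:
Contributions: A=109, B=109, C=109, D=57
Pot levels (distinct totals of non-folded players): 57, 109
Layer 1-57: 57 each from A, B, C, D = 57*4 = 228 chips; eligible A, B, C, D
Layer 58-109: 52 each from A, B, C = 52*3 = 156 chips; eligible A, B, C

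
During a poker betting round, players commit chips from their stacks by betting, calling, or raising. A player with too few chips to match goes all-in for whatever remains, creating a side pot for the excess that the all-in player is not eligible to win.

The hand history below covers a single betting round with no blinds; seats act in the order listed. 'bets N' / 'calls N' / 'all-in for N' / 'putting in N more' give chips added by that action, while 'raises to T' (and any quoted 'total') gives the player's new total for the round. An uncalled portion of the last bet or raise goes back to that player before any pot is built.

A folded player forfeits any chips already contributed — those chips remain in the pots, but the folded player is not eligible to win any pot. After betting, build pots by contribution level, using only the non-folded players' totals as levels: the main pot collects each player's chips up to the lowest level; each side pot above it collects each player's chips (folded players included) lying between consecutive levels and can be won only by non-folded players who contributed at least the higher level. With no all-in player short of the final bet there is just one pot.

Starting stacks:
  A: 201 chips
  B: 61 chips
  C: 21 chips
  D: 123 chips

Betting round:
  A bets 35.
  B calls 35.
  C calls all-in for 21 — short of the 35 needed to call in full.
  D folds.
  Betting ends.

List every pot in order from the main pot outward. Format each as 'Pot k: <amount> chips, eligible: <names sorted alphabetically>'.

Pot 1: 63 chips, eligible: A, B, C
Pot 2: 28 chips, eligible: A, B

Derivation:
Contributions: A=35, B=35, C=21
Folded: D
Pot levels (distinct totals of non-folded players): 21, 35
Layer 1-21: 21 each from A, B, C = 21*3 = 63 chips; eligible A, B, C
Layer 22-35: 14 each from A, B = 14*2 = 28 chips; eligible A, B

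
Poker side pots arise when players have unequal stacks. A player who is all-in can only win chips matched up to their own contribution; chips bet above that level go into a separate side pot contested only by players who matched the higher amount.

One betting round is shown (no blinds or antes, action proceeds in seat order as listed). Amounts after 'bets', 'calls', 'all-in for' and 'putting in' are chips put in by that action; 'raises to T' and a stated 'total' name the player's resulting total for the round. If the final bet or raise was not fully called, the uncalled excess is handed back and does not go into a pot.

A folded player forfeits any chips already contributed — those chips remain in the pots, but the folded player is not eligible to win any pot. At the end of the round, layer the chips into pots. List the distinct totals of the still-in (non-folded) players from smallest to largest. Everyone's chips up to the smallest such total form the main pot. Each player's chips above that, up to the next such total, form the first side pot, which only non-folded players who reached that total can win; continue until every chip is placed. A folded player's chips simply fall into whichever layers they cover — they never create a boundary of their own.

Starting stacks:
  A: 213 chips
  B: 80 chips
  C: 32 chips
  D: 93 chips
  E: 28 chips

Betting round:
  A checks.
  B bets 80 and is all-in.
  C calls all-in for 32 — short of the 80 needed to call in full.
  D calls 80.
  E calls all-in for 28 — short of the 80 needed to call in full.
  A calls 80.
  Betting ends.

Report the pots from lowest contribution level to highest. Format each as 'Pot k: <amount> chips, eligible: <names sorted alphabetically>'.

Contributions: A=80, B=80, C=32, D=80, E=28
Pot levels (distinct totals of non-folded players): 28, 32, 80
Layer 1-28: 28 each from A, B, C, D, E = 28*5 = 140 chips; eligible A, B, C, D, E
Layer 29-32: 4 each from A, B, C, D = 4*4 = 16 chips; eligible A, B, C, D
Layer 33-80: 48 each from A, B, D = 48*3 = 144 chips; eligible A, B, D

Pot 1: 140 chips, eligible: A, B, C, D, E
Pot 2: 16 chips, eligible: A, B, C, D
Pot 3: 144 chips, eligible: A, B, D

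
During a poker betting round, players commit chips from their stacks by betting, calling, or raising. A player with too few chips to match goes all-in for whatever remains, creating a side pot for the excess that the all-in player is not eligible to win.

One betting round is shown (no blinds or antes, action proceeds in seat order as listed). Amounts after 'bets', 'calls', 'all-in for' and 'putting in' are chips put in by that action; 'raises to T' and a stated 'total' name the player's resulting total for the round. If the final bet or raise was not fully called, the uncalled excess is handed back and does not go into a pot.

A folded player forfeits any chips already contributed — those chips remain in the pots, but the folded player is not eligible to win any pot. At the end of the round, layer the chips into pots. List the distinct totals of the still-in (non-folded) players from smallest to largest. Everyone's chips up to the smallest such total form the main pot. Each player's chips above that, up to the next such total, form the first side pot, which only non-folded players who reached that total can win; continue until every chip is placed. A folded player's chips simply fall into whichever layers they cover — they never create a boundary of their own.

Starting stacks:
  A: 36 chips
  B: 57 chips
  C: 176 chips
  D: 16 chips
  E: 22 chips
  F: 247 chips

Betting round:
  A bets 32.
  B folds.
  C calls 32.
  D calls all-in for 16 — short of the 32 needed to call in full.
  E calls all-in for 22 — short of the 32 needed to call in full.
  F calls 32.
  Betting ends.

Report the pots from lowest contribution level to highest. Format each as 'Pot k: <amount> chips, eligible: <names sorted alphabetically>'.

Pot 1: 80 chips, eligible: A, C, D, E, F
Pot 2: 24 chips, eligible: A, C, E, F
Pot 3: 30 chips, eligible: A, C, F

Derivation:
Contributions: A=32, C=32, D=16, E=22, F=32
Folded: B
Pot levels (distinct totals of non-folded players): 16, 22, 32
Layer 1-16: 16 each from A, C, D, E, F = 16*5 = 80 chips; eligible A, C, D, E, F
Layer 17-22: 6 each from A, C, E, F = 6*4 = 24 chips; eligible A, C, E, F
Layer 23-32: 10 each from A, C, F = 10*3 = 30 chips; eligible A, C, F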